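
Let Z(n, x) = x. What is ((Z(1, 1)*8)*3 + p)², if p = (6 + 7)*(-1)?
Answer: 121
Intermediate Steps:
p = -13 (p = 13*(-1) = -13)
((Z(1, 1)*8)*3 + p)² = ((1*8)*3 - 13)² = (8*3 - 13)² = (24 - 13)² = 11² = 121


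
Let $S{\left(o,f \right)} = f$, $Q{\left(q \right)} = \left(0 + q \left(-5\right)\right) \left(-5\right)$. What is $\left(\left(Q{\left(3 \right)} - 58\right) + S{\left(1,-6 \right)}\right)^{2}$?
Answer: $121$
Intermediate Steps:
$Q{\left(q \right)} = 25 q$ ($Q{\left(q \right)} = \left(0 - 5 q\right) \left(-5\right) = - 5 q \left(-5\right) = 25 q$)
$\left(\left(Q{\left(3 \right)} - 58\right) + S{\left(1,-6 \right)}\right)^{2} = \left(\left(25 \cdot 3 - 58\right) - 6\right)^{2} = \left(\left(75 - 58\right) - 6\right)^{2} = \left(17 - 6\right)^{2} = 11^{2} = 121$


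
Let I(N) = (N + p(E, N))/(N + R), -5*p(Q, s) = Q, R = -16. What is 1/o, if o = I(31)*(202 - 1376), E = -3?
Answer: -75/185492 ≈ -0.00040433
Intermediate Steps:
p(Q, s) = -Q/5
I(N) = (⅗ + N)/(-16 + N) (I(N) = (N - ⅕*(-3))/(N - 16) = (N + ⅗)/(-16 + N) = (⅗ + N)/(-16 + N))
o = -185492/75 (o = ((⅗ + 31)/(-16 + 31))*(202 - 1376) = ((158/5)/15)*(-1174) = ((1/15)*(158/5))*(-1174) = (158/75)*(-1174) = -185492/75 ≈ -2473.2)
1/o = 1/(-185492/75) = -75/185492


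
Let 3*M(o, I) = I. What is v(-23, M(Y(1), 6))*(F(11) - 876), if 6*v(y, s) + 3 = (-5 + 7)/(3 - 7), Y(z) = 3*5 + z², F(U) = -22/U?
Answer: 3073/6 ≈ 512.17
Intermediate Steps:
Y(z) = 15 + z²
M(o, I) = I/3
v(y, s) = -7/12 (v(y, s) = -½ + ((-5 + 7)/(3 - 7))/6 = -½ + (2/(-4))/6 = -½ + (2*(-¼))/6 = -½ + (⅙)*(-½) = -½ - 1/12 = -7/12)
v(-23, M(Y(1), 6))*(F(11) - 876) = -7*(-22/11 - 876)/12 = -7*(-22*1/11 - 876)/12 = -7*(-2 - 876)/12 = -7/12*(-878) = 3073/6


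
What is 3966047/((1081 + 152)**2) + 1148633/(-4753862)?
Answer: 363995446991/153771151194 ≈ 2.3671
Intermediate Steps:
3966047/((1081 + 152)**2) + 1148633/(-4753862) = 3966047/(1233**2) + 1148633*(-1/4753862) = 3966047/1520289 - 24439/101146 = 363995446991/153771151194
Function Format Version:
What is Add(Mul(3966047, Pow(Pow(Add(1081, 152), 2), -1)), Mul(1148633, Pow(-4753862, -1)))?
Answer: Rational(363995446991, 153771151194) ≈ 2.3671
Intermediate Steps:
Add(Mul(3966047, Pow(Pow(Add(1081, 152), 2), -1)), Mul(1148633, Pow(-4753862, -1))) = Add(Mul(3966047, Pow(Pow(1233, 2), -1)), Mul(1148633, Rational(-1, 4753862))) = Add(Mul(3966047, Pow(1520289, -1)), Rational(-24439, 101146)) = Add(Mul(3966047, Rational(1, 1520289)), Rational(-24439, 101146)) = Add(Rational(3966047, 1520289), Rational(-24439, 101146)) = Rational(363995446991, 153771151194)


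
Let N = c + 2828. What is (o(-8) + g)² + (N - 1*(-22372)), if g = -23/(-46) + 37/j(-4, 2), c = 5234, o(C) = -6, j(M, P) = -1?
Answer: 128961/4 ≈ 32240.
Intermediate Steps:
g = -73/2 (g = -23/(-46) + 37/(-1) = -23*(-1/46) + 37*(-1) = ½ - 37 = -73/2 ≈ -36.500)
N = 8062 (N = 5234 + 2828 = 8062)
(o(-8) + g)² + (N - 1*(-22372)) = (-6 - 73/2)² + (8062 - 1*(-22372)) = (-85/2)² + (8062 + 22372) = 7225/4 + 30434 = 128961/4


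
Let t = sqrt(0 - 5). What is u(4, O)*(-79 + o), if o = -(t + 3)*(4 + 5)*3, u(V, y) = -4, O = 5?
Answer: 640 + 108*I*sqrt(5) ≈ 640.0 + 241.5*I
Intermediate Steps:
t = I*sqrt(5) (t = sqrt(-5) = I*sqrt(5) ≈ 2.2361*I)
o = -81 - 27*I*sqrt(5) (o = -(I*sqrt(5) + 3)*(4 + 5)*3 = -(3 + I*sqrt(5))*9*3 = -(27 + 9*I*sqrt(5))*3 = (-27 - 9*I*sqrt(5))*3 = -81 - 27*I*sqrt(5) ≈ -81.0 - 60.374*I)
u(4, O)*(-79 + o) = -4*(-79 + (-81 - 27*I*sqrt(5))) = -4*(-160 - 27*I*sqrt(5)) = 640 + 108*I*sqrt(5)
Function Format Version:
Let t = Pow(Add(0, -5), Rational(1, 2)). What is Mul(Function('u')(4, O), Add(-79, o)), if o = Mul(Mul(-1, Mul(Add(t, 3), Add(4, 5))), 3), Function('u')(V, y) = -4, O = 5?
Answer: Add(640, Mul(108, I, Pow(5, Rational(1, 2)))) ≈ Add(640.00, Mul(241.50, I))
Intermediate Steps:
t = Mul(I, Pow(5, Rational(1, 2))) (t = Pow(-5, Rational(1, 2)) = Mul(I, Pow(5, Rational(1, 2))) ≈ Mul(2.2361, I))
o = Add(-81, Mul(-27, I, Pow(5, Rational(1, 2)))) (o = Mul(Mul(-1, Mul(Add(Mul(I, Pow(5, Rational(1, 2))), 3), Add(4, 5))), 3) = Mul(Mul(-1, Mul(Add(3, Mul(I, Pow(5, Rational(1, 2)))), 9)), 3) = Mul(Mul(-1, Add(27, Mul(9, I, Pow(5, Rational(1, 2))))), 3) = Mul(Add(-27, Mul(-9, I, Pow(5, Rational(1, 2)))), 3) = Add(-81, Mul(-27, I, Pow(5, Rational(1, 2)))) ≈ Add(-81.000, Mul(-60.374, I)))
Mul(Function('u')(4, O), Add(-79, o)) = Mul(-4, Add(-79, Add(-81, Mul(-27, I, Pow(5, Rational(1, 2)))))) = Mul(-4, Add(-160, Mul(-27, I, Pow(5, Rational(1, 2))))) = Add(640, Mul(108, I, Pow(5, Rational(1, 2))))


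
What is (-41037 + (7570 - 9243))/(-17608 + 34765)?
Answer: -42710/17157 ≈ -2.4894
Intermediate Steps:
(-41037 + (7570 - 9243))/(-17608 + 34765) = (-41037 - 1673)/17157 = -42710*1/17157 = -42710/17157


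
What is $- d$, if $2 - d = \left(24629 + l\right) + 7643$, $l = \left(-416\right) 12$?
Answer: $27278$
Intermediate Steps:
$l = -4992$
$d = -27278$ ($d = 2 - \left(\left(24629 - 4992\right) + 7643\right) = 2 - \left(19637 + 7643\right) = 2 - 27280 = -27278$)
$- d = \left(-1\right) \left(-27278\right) = 27278$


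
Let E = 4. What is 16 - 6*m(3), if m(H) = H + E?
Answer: -26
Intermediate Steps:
m(H) = 4 + H (m(H) = H + 4 = 4 + H)
16 - 6*m(3) = 16 - 6*(4 + 3) = 16 - 6*7 = 16 - 42 = -26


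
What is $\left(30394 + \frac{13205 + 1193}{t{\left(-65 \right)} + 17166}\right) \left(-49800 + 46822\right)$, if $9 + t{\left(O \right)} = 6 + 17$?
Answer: $- \frac{388765480251}{4295} \approx -9.0516 \cdot 10^{7}$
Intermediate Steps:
$t{\left(O \right)} = 14$ ($t{\left(O \right)} = -9 + \left(6 + 17\right) = -9 + 23 = 14$)
$\left(30394 + \frac{13205 + 1193}{t{\left(-65 \right)} + 17166}\right) \left(-49800 + 46822\right) = \left(30394 + \frac{13205 + 1193}{14 + 17166}\right) \left(-49800 + 46822\right) = \left(30394 + \frac{14398}{17180}\right) \left(-2978\right) = \left(30394 + 14398 \cdot \frac{1}{17180}\right) \left(-2978\right) = \left(30394 + \frac{7199}{8590}\right) \left(-2978\right) = \frac{261091659}{8590} \left(-2978\right) = - \frac{388765480251}{4295}$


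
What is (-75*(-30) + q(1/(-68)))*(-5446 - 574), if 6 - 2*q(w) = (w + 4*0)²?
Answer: -31357793215/2312 ≈ -1.3563e+7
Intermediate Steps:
q(w) = 3 - w²/2 (q(w) = 3 - (w + 4*0)²/2 = 3 - (w + 0)²/2 = 3 - w²/2)
(-75*(-30) + q(1/(-68)))*(-5446 - 574) = (-75*(-30) + (3 - (1/(-68))²/2))*(-5446 - 574) = (2250 + (3 - (-1/68)²/2))*(-6020) = (2250 + (3 - ½*1/4624))*(-6020) = (2250 + (3 - 1/9248))*(-6020) = (2250 + 27743/9248)*(-6020) = (20835743/9248)*(-6020) = -31357793215/2312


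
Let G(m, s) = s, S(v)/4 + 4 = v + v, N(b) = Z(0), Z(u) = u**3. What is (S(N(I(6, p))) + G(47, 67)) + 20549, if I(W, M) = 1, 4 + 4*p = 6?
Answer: 20600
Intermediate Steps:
p = 1/2 (p = -1 + (1/4)*6 = -1 + 3/2 = 1/2 ≈ 0.50000)
N(b) = 0 (N(b) = 0**3 = 0)
S(v) = -16 + 8*v (S(v) = -16 + 4*(v + v) = -16 + 4*(2*v) = -16 + 8*v)
(S(N(I(6, p))) + G(47, 67)) + 20549 = ((-16 + 8*0) + 67) + 20549 = ((-16 + 0) + 67) + 20549 = (-16 + 67) + 20549 = 51 + 20549 = 20600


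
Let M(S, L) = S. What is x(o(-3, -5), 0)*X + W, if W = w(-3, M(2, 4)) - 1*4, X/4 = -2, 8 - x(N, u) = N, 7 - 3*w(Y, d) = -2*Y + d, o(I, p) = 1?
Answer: -181/3 ≈ -60.333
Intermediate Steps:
w(Y, d) = 7/3 - d/3 + 2*Y/3 (w(Y, d) = 7/3 - (-2*Y + d)/3 = 7/3 - (d - 2*Y)/3 = 7/3 + (-d/3 + 2*Y/3) = 7/3 - d/3 + 2*Y/3)
x(N, u) = 8 - N
X = -8 (X = 4*(-2) = -8)
W = -13/3 (W = (7/3 - ⅓*2 + (⅔)*(-3)) - 1*4 = (7/3 - ⅔ - 2) - 4 = -⅓ - 4 = -13/3 ≈ -4.3333)
x(o(-3, -5), 0)*X + W = (8 - 1*1)*(-8) - 13/3 = (8 - 1)*(-8) - 13/3 = 7*(-8) - 13/3 = -56 - 13/3 = -181/3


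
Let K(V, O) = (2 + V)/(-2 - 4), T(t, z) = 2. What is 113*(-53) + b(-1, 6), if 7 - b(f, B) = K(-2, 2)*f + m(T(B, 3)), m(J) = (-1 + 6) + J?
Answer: -5989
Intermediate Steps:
K(V, O) = -1/3 - V/6 (K(V, O) = (2 + V)/(-6) = (2 + V)*(-1/6) = -1/3 - V/6)
m(J) = 5 + J
b(f, B) = 0 (b(f, B) = 7 - ((-1/3 - 1/6*(-2))*f + (5 + 2)) = 7 - ((-1/3 + 1/3)*f + 7) = 7 - (0*f + 7) = 7 - (0 + 7) = 7 - 1*7 = 7 - 7 = 0)
113*(-53) + b(-1, 6) = 113*(-53) + 0 = -5989 + 0 = -5989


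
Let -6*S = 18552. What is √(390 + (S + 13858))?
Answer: 2*√2789 ≈ 105.62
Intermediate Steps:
S = -3092 (S = -⅙*18552 = -3092)
√(390 + (S + 13858)) = √(390 + (-3092 + 13858)) = √(390 + 10766) = √11156 = 2*√2789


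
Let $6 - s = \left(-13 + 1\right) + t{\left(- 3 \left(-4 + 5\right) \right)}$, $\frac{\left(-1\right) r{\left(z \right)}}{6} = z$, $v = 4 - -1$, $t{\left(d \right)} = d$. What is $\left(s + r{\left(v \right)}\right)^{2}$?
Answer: $81$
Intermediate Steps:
$v = 5$ ($v = 4 + 1 = 5$)
$r{\left(z \right)} = - 6 z$
$s = 21$ ($s = 6 - \left(\left(-13 + 1\right) - 3 \left(-4 + 5\right)\right) = 6 - \left(-12 - 3\right) = 6 - -15 = 6 + 15 = 21$)
$\left(s + r{\left(v \right)}\right)^{2} = \left(21 - 30\right)^{2} = \left(-9\right)^{2} = 81$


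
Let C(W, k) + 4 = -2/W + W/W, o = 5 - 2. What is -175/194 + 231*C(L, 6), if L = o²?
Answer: -433727/582 ≈ -745.24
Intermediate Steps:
o = 3
L = 9 (L = 3² = 9)
C(W, k) = -3 - 2/W (C(W, k) = -4 + (-2/W + W/W) = -4 + (-2/W + 1) = -4 + (1 - 2/W) = -3 - 2/W)
-175/194 + 231*C(L, 6) = -175/194 + 231*(-3 - 2/9) = -175/194 + 231*(-29/9) = -175/194 - 2233/3 = -433727/582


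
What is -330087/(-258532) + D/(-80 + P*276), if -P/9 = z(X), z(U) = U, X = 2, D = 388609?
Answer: -24700395703/326267384 ≈ -75.706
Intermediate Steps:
P = -18 (P = -9*2 = -18)
-330087/(-258532) + D/(-80 + P*276) = -330087/(-258532) + 388609/(-80 - 18*276) = -330087*(-1/258532) + 388609/(-80 - 4968) = 330087/258532 + 388609/(-5048) = 330087/258532 + 388609*(-1/5048) = 330087/258532 - 388609/5048 = -24700395703/326267384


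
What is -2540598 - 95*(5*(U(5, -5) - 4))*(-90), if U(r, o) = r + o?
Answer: -2711598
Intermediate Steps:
U(r, o) = o + r
-2540598 - 95*(5*(U(5, -5) - 4))*(-90) = -2540598 - 95*(5*((-5 + 5) - 4))*(-90) = -2540598 - 95*(5*(0 - 4))*(-90) = -2540598 - 95*(5*(-4))*(-90) = -2540598 - 95*(-20)*(-90) = -2540598 - (-1900)*(-90) = -2540598 - 1*171000 = -2540598 - 171000 = -2711598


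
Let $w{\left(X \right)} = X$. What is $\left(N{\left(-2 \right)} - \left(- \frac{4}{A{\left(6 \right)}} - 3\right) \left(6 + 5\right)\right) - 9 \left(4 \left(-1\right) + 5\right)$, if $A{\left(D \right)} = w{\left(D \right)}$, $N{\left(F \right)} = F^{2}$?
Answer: $\frac{106}{3} \approx 35.333$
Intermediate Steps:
$A{\left(D \right)} = D$
$\left(N{\left(-2 \right)} - \left(- \frac{4}{A{\left(6 \right)}} - 3\right) \left(6 + 5\right)\right) - 9 \left(4 \left(-1\right) + 5\right) = \left(\left(-2\right)^{2} - \left(- \frac{4}{6} - 3\right) \left(6 + 5\right)\right) - 9 \left(4 \left(-1\right) + 5\right) = \left(4 - \left(\left(-4\right) \frac{1}{6} - 3\right) 11\right) - 9 \left(-4 + 5\right) = \left(4 - \left(- \frac{2}{3} - 3\right) 11\right) - 9 = \left(4 - \left(- \frac{11}{3}\right) 11\right) - 9 = \left(4 - - \frac{121}{3}\right) - 9 = \left(4 + \frac{121}{3}\right) - 9 = \frac{133}{3} - 9 = \frac{106}{3}$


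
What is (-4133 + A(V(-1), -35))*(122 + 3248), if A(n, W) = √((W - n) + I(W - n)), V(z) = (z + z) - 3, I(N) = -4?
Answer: -13928210 + 3370*I*√34 ≈ -1.3928e+7 + 19650.0*I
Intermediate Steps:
V(z) = -3 + 2*z (V(z) = 2*z - 3 = -3 + 2*z)
A(n, W) = √(-4 + W - n) (A(n, W) = √((W - n) - 4) = √(-4 + W - n))
(-4133 + A(V(-1), -35))*(122 + 3248) = (-4133 + √(-4 - 35 - (-3 + 2*(-1))))*(122 + 3248) = (-4133 + √(-4 - 35 - (-3 - 2)))*3370 = (-4133 + √(-4 - 35 - 1*(-5)))*3370 = (-4133 + √(-4 - 35 + 5))*3370 = (-4133 + √(-34))*3370 = (-4133 + I*√34)*3370 = -13928210 + 3370*I*√34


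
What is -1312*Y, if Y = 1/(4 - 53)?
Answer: 1312/49 ≈ 26.776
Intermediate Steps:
Y = -1/49 (Y = 1/(-49) = -1/49 ≈ -0.020408)
-1312*Y = -1312*(-1/49) = 1312/49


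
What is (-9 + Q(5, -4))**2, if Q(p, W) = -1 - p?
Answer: 225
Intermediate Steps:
(-9 + Q(5, -4))**2 = (-9 + (-1 - 1*5))**2 = (-9 + (-1 - 5))**2 = (-9 - 6)**2 = (-15)**2 = 225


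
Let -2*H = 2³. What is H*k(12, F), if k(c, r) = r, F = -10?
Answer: 40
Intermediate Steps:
H = -4 (H = -½*2³ = -½*8 = -4)
H*k(12, F) = -4*(-10) = 40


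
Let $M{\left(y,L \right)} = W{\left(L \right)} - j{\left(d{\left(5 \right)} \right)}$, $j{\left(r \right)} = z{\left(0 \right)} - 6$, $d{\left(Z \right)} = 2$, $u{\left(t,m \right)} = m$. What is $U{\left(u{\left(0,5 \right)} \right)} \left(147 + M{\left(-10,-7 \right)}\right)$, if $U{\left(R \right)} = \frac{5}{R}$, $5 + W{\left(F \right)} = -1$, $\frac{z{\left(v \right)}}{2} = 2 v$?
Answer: $147$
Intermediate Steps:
$z{\left(v \right)} = 4 v$ ($z{\left(v \right)} = 2 \cdot 2 v = 4 v$)
$W{\left(F \right)} = -6$ ($W{\left(F \right)} = -5 - 1 = -6$)
$j{\left(r \right)} = -6$ ($j{\left(r \right)} = 4 \cdot 0 - 6 = 0 - 6 = -6$)
$M{\left(y,L \right)} = 0$ ($M{\left(y,L \right)} = -6 - -6 = -6 + 6 = 0$)
$U{\left(u{\left(0,5 \right)} \right)} \left(147 + M{\left(-10,-7 \right)}\right) = \frac{5}{5} \left(147 + 0\right) = 5 \cdot \frac{1}{5} \cdot 147 = 1 \cdot 147 = 147$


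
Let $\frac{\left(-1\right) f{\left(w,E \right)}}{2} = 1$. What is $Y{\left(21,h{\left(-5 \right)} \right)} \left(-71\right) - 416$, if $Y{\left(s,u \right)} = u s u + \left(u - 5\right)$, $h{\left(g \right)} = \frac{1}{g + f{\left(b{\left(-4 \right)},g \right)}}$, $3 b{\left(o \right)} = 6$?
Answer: $- \frac{569}{7} \approx -81.286$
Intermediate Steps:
$b{\left(o \right)} = 2$ ($b{\left(o \right)} = \frac{1}{3} \cdot 6 = 2$)
$f{\left(w,E \right)} = -2$ ($f{\left(w,E \right)} = \left(-2\right) 1 = -2$)
$h{\left(g \right)} = \frac{1}{-2 + g}$ ($h{\left(g \right)} = \frac{1}{g - 2} = \frac{1}{-2 + g}$)
$Y{\left(s,u \right)} = -5 + u + s u^{2}$ ($Y{\left(s,u \right)} = s u u + \left(u - 5\right) = s u^{2} + \left(-5 + u\right) = -5 + u + s u^{2}$)
$Y{\left(21,h{\left(-5 \right)} \right)} \left(-71\right) - 416 = \left(-5 + \frac{1}{-2 - 5} + 21 \left(\frac{1}{-2 - 5}\right)^{2}\right) \left(-71\right) - 416 = \left(-5 + \frac{1}{-7} + 21 \left(\frac{1}{-7}\right)^{2}\right) \left(-71\right) - 416 = \left(-5 - \frac{1}{7} + 21 \left(- \frac{1}{7}\right)^{2}\right) \left(-71\right) - 416 = \left(-5 - \frac{1}{7} + 21 \cdot \frac{1}{49}\right) \left(-71\right) - 416 = \left(-5 - \frac{1}{7} + \frac{3}{7}\right) \left(-71\right) - 416 = \left(- \frac{33}{7}\right) \left(-71\right) - 416 = \frac{2343}{7} - 416 = - \frac{569}{7}$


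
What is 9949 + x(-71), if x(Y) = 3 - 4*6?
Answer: 9928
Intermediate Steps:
x(Y) = -21 (x(Y) = 3 - 24 = -21)
9949 + x(-71) = 9949 - 21 = 9928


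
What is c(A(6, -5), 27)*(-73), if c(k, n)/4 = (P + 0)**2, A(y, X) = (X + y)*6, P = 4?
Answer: -4672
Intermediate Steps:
A(y, X) = 6*X + 6*y
c(k, n) = 64 (c(k, n) = 4*(4 + 0)**2 = 4*4**2 = 4*16 = 64)
c(A(6, -5), 27)*(-73) = 64*(-73) = -4672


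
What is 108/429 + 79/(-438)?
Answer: 4471/62634 ≈ 0.071383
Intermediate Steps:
108/429 + 79/(-438) = 108*(1/429) + 79*(-1/438) = 36/143 - 79/438 = 4471/62634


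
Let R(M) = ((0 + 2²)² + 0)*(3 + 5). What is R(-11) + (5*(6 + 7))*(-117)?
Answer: -7477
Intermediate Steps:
R(M) = 128 (R(M) = ((0 + 4)² + 0)*8 = (4² + 0)*8 = (16 + 0)*8 = 16*8 = 128)
R(-11) + (5*(6 + 7))*(-117) = 128 + (5*(6 + 7))*(-117) = 128 + (5*13)*(-117) = 128 + 65*(-117) = 128 - 7605 = -7477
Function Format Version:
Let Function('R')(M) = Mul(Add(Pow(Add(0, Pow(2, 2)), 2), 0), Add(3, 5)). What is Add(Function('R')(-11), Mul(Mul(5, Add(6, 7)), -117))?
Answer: -7477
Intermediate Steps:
Function('R')(M) = 128 (Function('R')(M) = Mul(Add(Pow(Add(0, 4), 2), 0), 8) = Mul(Add(Pow(4, 2), 0), 8) = Mul(Add(16, 0), 8) = Mul(16, 8) = 128)
Add(Function('R')(-11), Mul(Mul(5, Add(6, 7)), -117)) = Add(128, Mul(Mul(5, Add(6, 7)), -117)) = Add(128, Mul(Mul(5, 13), -117)) = Add(128, Mul(65, -117)) = Add(128, -7605) = -7477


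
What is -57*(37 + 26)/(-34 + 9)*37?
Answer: 132867/25 ≈ 5314.7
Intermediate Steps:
-57*(37 + 26)/(-34 + 9)*37 = -3591/(-25)*37 = -3591*(-1)/25*37 = -57*(-63/25)*37 = (3591/25)*37 = 132867/25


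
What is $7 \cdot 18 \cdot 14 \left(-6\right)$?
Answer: $-10584$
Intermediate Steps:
$7 \cdot 18 \cdot 14 \left(-6\right) = 7 \cdot 252 \left(-6\right) = 7 \left(-1512\right) = -10584$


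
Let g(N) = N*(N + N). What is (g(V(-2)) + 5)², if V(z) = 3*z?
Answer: 5929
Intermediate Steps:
g(N) = 2*N² (g(N) = N*(2*N) = 2*N²)
(g(V(-2)) + 5)² = (2*(3*(-2))² + 5)² = (2*(-6)² + 5)² = (2*36 + 5)² = (72 + 5)² = 77² = 5929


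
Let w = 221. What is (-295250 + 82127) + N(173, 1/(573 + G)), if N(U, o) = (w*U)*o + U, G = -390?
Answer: -38931617/183 ≈ -2.1274e+5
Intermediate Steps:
N(U, o) = U + 221*U*o (N(U, o) = (221*U)*o + U = 221*U*o + U = U + 221*U*o)
(-295250 + 82127) + N(173, 1/(573 + G)) = (-295250 + 82127) + 173*(1 + 221/(573 - 390)) = -213123 + 173*(1 + 221/183) = -213123 + 173*(404/183) = -213123 + 69892/183 = -38931617/183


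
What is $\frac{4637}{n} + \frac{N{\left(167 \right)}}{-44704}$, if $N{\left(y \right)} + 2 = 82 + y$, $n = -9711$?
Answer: $- \frac{209691065}{434120544} \approx -0.48303$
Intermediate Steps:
$N{\left(y \right)} = 80 + y$ ($N{\left(y \right)} = -2 + \left(82 + y\right) = 80 + y$)
$\frac{4637}{n} + \frac{N{\left(167 \right)}}{-44704} = \frac{4637}{-9711} + \frac{80 + 167}{-44704} = 4637 \left(- \frac{1}{9711}\right) + 247 \left(- \frac{1}{44704}\right) = - \frac{4637}{9711} - \frac{247}{44704} = - \frac{209691065}{434120544}$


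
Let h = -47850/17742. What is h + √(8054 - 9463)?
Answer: -7975/2957 + I*√1409 ≈ -2.697 + 37.537*I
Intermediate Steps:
h = -7975/2957 (h = -47850*1/17742 = -7975/2957 ≈ -2.6970)
h + √(8054 - 9463) = -7975/2957 + √(8054 - 9463) = -7975/2957 + √(-1409) = -7975/2957 + I*√1409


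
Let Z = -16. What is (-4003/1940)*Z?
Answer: 16012/485 ≈ 33.014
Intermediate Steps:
(-4003/1940)*Z = -4003/1940*(-16) = 16012/485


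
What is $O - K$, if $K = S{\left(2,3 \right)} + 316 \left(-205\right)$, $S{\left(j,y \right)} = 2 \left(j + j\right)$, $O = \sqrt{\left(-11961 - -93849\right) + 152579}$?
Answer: $64772 + \sqrt{234467} \approx 65256.0$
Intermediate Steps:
$O = \sqrt{234467}$ ($O = \sqrt{\left(-11961 + 93849\right) + 152579} = \sqrt{81888 + 152579} = \sqrt{234467} \approx 484.22$)
$S{\left(j,y \right)} = 4 j$ ($S{\left(j,y \right)} = 2 \cdot 2 j = 4 j$)
$K = -64772$ ($K = 4 \cdot 2 + 316 \left(-205\right) = 8 - 64780 = -64772$)
$O - K = \sqrt{234467} - -64772 = \sqrt{234467} + 64772 = 64772 + \sqrt{234467}$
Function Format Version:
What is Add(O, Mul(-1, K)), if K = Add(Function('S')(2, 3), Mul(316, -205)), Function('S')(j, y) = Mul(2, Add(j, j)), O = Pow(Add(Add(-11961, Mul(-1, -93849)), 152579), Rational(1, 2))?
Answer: Add(64772, Pow(234467, Rational(1, 2))) ≈ 65256.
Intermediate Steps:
O = Pow(234467, Rational(1, 2)) (O = Pow(Add(Add(-11961, 93849), 152579), Rational(1, 2)) = Pow(Add(81888, 152579), Rational(1, 2)) = Pow(234467, Rational(1, 2)) ≈ 484.22)
Function('S')(j, y) = Mul(4, j) (Function('S')(j, y) = Mul(2, Mul(2, j)) = Mul(4, j))
K = -64772 (K = Add(Mul(4, 2), Mul(316, -205)) = Add(8, -64780) = -64772)
Add(O, Mul(-1, K)) = Add(Pow(234467, Rational(1, 2)), Mul(-1, -64772)) = Add(Pow(234467, Rational(1, 2)), 64772) = Add(64772, Pow(234467, Rational(1, 2)))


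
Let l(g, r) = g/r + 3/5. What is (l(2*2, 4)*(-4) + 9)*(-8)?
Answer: -104/5 ≈ -20.800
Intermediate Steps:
l(g, r) = ⅗ + g/r (l(g, r) = g/r + 3*(⅕) = g/r + ⅗ = ⅗ + g/r)
(l(2*2, 4)*(-4) + 9)*(-8) = ((⅗ + (2*2)/4)*(-4) + 9)*(-8) = ((⅗ + 4*(¼))*(-4) + 9)*(-8) = ((⅗ + 1)*(-4) + 9)*(-8) = ((8/5)*(-4) + 9)*(-8) = (-32/5 + 9)*(-8) = (13/5)*(-8) = -104/5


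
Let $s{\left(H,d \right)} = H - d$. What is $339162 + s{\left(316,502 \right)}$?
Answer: $338976$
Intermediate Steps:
$339162 + s{\left(316,502 \right)} = 339162 + \left(316 - 502\right) = 339162 - 186 = 338976$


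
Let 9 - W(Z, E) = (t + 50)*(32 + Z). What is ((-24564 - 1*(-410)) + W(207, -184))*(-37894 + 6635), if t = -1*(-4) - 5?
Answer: 1120822704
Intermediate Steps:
t = -1 (t = 4 - 5 = -1)
W(Z, E) = -1559 - 49*Z (W(Z, E) = 9 - (-1 + 50)*(32 + Z) = 9 - 49*(32 + Z) = 9 - (1568 + 49*Z) = 9 + (-1568 - 49*Z) = -1559 - 49*Z)
((-24564 - 1*(-410)) + W(207, -184))*(-37894 + 6635) = ((-24564 - 1*(-410)) + (-1559 - 49*207))*(-37894 + 6635) = ((-24564 + 410) + (-1559 - 10143))*(-31259) = (-24154 - 11702)*(-31259) = -35856*(-31259) = 1120822704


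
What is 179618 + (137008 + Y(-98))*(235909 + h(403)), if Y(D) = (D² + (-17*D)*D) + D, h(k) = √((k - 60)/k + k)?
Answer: -3952239768 - 134032*√1024829/403 ≈ -3.9526e+9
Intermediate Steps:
h(k) = √(k + (-60 + k)/k) (h(k) = √((-60 + k)/k + k) = √(k + (-60 + k)/k))
Y(D) = D - 16*D² (Y(D) = (D² - 17*D²) + D = -16*D² + D = D - 16*D²)
179618 + (137008 + Y(-98))*(235909 + h(403)) = 179618 + (137008 - 98*(1 - 16*(-98)))*(235909 + √(1 + 403 - 60/403)) = 179618 + (137008 - 98*(1 + 1568))*(235909 + √(1 + 403 - 60*1/403)) = 179618 + (137008 - 98*1569)*(235909 + √(1 + 403 - 60/403)) = 179618 + (137008 - 153762)*(235909 + √(162752/403)) = 179618 - 16754*(235909 + 8*√1024829/403) = 179618 + (-3952419386 - 134032*√1024829/403) = -3952239768 - 134032*√1024829/403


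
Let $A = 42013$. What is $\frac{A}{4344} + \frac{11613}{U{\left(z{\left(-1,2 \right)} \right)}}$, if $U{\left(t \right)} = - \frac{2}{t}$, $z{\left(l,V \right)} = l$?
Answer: $\frac{25265449}{4344} \approx 5816.2$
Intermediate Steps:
$\frac{A}{4344} + \frac{11613}{U{\left(z{\left(-1,2 \right)} \right)}} = \frac{42013}{4344} + \frac{11613}{\left(-2\right) \frac{1}{-1}} = 42013 \cdot \frac{1}{4344} + \frac{11613}{\left(-2\right) \left(-1\right)} = \frac{42013}{4344} + \frac{11613}{2} = \frac{25265449}{4344}$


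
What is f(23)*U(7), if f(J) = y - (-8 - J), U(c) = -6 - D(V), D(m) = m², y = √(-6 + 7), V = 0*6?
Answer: -192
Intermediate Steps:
V = 0
y = 1 (y = √1 = 1)
U(c) = -6 (U(c) = -6 - 1*0² = -6 - 1*0 = -6 + 0 = -6)
f(J) = 9 + J (f(J) = 1 - (-8 - J) = 1 + (8 + J) = 9 + J)
f(23)*U(7) = (9 + 23)*(-6) = 32*(-6) = -192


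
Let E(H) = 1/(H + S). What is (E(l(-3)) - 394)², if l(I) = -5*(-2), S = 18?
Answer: 121682961/784 ≈ 1.5521e+5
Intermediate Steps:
l(I) = 10
E(H) = 1/(18 + H) (E(H) = 1/(H + 18) = 1/(18 + H))
(E(l(-3)) - 394)² = (1/(18 + 10) - 394)² = (1/28 - 394)² = (-11031/28)² = 121682961/784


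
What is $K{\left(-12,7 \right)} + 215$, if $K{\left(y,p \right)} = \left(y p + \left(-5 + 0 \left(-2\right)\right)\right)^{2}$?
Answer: $8136$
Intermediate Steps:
$K{\left(y,p \right)} = \left(-5 + p y\right)^{2}$ ($K{\left(y,p \right)} = \left(p y + \left(-5 + 0\right)\right)^{2} = \left(p y - 5\right)^{2} = \left(-5 + p y\right)^{2}$)
$K{\left(-12,7 \right)} + 215 = \left(-5 + 7 \left(-12\right)\right)^{2} + 215 = \left(-5 - 84\right)^{2} + 215 = \left(-89\right)^{2} + 215 = 7921 + 215 = 8136$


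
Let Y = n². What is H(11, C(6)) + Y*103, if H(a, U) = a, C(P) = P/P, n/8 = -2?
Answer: 26379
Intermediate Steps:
n = -16 (n = 8*(-2) = -16)
C(P) = 1
Y = 256 (Y = (-16)² = 256)
H(11, C(6)) + Y*103 = 11 + 256*103 = 11 + 26368 = 26379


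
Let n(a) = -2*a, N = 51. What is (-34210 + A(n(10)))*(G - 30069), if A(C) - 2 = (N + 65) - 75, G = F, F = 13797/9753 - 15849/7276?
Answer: 24302252093311773/23654276 ≈ 1.0274e+9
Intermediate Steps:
F = -18062775/23654276 (F = 13797*(1/9753) - 15849*1/7276 = 4599/3251 - 15849/7276 = -18062775/23654276 ≈ -0.76362)
G = -18062775/23654276 ≈ -0.76362
A(C) = 43 (A(C) = 2 + ((51 + 65) - 75) = 2 + (116 - 75) = 2 + 41 = 43)
(-34210 + A(n(10)))*(G - 30069) = (-34210 + 43)*(-18062775/23654276 - 30069) = -34167*(-711278487819/23654276) = 24302252093311773/23654276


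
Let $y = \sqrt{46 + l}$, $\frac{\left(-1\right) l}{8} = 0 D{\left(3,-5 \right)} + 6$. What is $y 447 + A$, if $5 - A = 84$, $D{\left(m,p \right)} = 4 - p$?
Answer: $-79 + 447 i \sqrt{2} \approx -79.0 + 632.15 i$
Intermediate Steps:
$A = -79$ ($A = 5 - 84 = -79$)
$l = -48$ ($l = - 8 \left(0 \left(4 - -5\right) + 6\right) = - 8 \left(0 \left(4 + 5\right) + 6\right) = - 8 \left(0 \cdot 9 + 6\right) = - 8 \left(0 + 6\right) = \left(-8\right) 6 = -48$)
$y = i \sqrt{2}$ ($y = \sqrt{46 - 48} = \sqrt{-2} = i \sqrt{2} \approx 1.4142 i$)
$y 447 + A = i \sqrt{2} \cdot 447 - 79 = 447 i \sqrt{2} - 79 = -79 + 447 i \sqrt{2}$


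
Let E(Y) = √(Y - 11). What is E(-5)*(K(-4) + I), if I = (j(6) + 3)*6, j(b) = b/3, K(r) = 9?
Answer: 156*I ≈ 156.0*I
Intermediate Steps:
j(b) = b/3 (j(b) = b*(⅓) = b/3)
I = 30 (I = ((⅓)*6 + 3)*6 = (2 + 3)*6 = 5*6 = 30)
E(Y) = √(-11 + Y)
E(-5)*(K(-4) + I) = √(-11 - 5)*(9 + 30) = √(-16)*39 = (4*I)*39 = 156*I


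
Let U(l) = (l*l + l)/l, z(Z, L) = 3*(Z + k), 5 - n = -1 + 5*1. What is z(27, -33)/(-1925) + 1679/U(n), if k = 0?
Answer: 3231913/3850 ≈ 839.46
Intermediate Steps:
n = 1 (n = 5 - (-1 + 5*1) = 5 - (-1 + 5) = 5 - 1*4 = 5 - 4 = 1)
z(Z, L) = 3*Z (z(Z, L) = 3*(Z + 0) = 3*Z)
U(l) = (l + l²)/l (U(l) = (l² + l)/l = (l + l²)/l)
z(27, -33)/(-1925) + 1679/U(n) = (3*27)/(-1925) + 1679/(1 + 1) = 81*(-1/1925) + 1679/2 = -81/1925 + 1679*(½) = -81/1925 + 1679/2 = 3231913/3850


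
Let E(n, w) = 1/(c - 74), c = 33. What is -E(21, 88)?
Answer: 1/41 ≈ 0.024390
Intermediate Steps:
E(n, w) = -1/41 (E(n, w) = 1/(33 - 74) = 1/(-41) = -1/41)
-E(21, 88) = -1*(-1/41) = 1/41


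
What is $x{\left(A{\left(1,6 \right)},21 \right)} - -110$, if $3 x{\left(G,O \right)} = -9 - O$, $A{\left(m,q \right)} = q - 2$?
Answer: $100$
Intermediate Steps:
$A{\left(m,q \right)} = -2 + q$
$x{\left(G,O \right)} = -3 - \frac{O}{3}$ ($x{\left(G,O \right)} = \frac{-9 - O}{3} = -3 - \frac{O}{3}$)
$x{\left(A{\left(1,6 \right)},21 \right)} - -110 = \left(-3 - 7\right) - -110 = \left(-3 - 7\right) + 110 = -10 + 110 = 100$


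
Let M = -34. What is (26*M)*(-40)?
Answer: 35360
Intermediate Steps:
(26*M)*(-40) = (26*(-34))*(-40) = -884*(-40) = 35360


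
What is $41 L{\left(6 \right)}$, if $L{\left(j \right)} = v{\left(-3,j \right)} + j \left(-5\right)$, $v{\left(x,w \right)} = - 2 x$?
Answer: $-984$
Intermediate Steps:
$L{\left(j \right)} = 6 - 5 j$ ($L{\left(j \right)} = \left(-2\right) \left(-3\right) + j \left(-5\right) = 6 - 5 j$)
$41 L{\left(6 \right)} = 41 \left(6 - 30\right) = 41 \left(-24\right) = -984$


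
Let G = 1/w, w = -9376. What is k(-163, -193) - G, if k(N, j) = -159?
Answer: -1490783/9376 ≈ -159.00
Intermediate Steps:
G = -1/9376 (G = 1/(-9376) = -1/9376 ≈ -0.00010666)
k(-163, -193) - G = -159 - 1*(-1/9376) = -159 + 1/9376 = -1490783/9376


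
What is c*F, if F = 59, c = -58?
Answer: -3422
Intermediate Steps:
c*F = -58*59 = -3422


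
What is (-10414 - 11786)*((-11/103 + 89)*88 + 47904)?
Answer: -127424448000/103 ≈ -1.2371e+9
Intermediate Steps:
(-10414 - 11786)*((-11/103 + 89)*88 + 47904) = -22200*((-11*1/103 + 89)*88 + 47904) = -22200*((-11/103 + 89)*88 + 47904) = -22200*((9156/103)*88 + 47904) = -22200*(805728/103 + 47904) = -22200*5739840/103 = -127424448000/103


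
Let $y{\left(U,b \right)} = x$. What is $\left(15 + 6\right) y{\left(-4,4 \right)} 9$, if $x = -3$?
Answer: $-567$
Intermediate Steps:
$y{\left(U,b \right)} = -3$
$\left(15 + 6\right) y{\left(-4,4 \right)} 9 = \left(15 + 6\right) \left(-3\right) 9 = 21 \left(-3\right) 9 = \left(-63\right) 9 = -567$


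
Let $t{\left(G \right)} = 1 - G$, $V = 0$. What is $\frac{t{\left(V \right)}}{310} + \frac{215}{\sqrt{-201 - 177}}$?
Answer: $\frac{1}{310} - \frac{215 i \sqrt{42}}{126} \approx 0.0032258 - 11.058 i$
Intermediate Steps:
$\frac{t{\left(V \right)}}{310} + \frac{215}{\sqrt{-201 - 177}} = \frac{1 - 0}{310} + \frac{215}{\sqrt{-201 - 177}} = \left(1 + 0\right) \frac{1}{310} + \frac{215}{\sqrt{-378}} = 1 \cdot \frac{1}{310} + \frac{215}{3 i \sqrt{42}} = \frac{1}{310} + 215 \left(- \frac{i \sqrt{42}}{126}\right) = \frac{1}{310} - \frac{215 i \sqrt{42}}{126}$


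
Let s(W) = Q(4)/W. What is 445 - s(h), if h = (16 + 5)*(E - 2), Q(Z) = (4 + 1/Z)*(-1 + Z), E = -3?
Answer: 62317/140 ≈ 445.12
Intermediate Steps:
Q(Z) = (-1 + Z)*(4 + 1/Z) (Q(Z) = (4 + 1/Z)*(-1 + Z) = (-1 + Z)*(4 + 1/Z))
h = -105 (h = (16 + 5)*(-3 - 2) = 21*(-5) = -105)
s(W) = 51/(4*W) (s(W) = (-3 - 1/4 + 4*4)/W = (-3 - 1*1/4 + 16)/W = (-3 - 1/4 + 16)/W = 51/(4*W))
445 - s(h) = 445 - 51/(4*(-105)) = 445 - 51*(-1)/(4*105) = 445 - 1*(-17/140) = 445 + 17/140 = 62317/140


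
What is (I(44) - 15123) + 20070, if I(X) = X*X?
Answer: 6883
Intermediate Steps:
I(X) = X²
(I(44) - 15123) + 20070 = (44² - 15123) + 20070 = (1936 - 15123) + 20070 = -13187 + 20070 = 6883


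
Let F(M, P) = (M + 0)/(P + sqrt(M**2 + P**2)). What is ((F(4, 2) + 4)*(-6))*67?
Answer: -1407 - 201*sqrt(5) ≈ -1856.4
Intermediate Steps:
F(M, P) = M/(P + sqrt(M**2 + P**2))
((F(4, 2) + 4)*(-6))*67 = ((4/(2 + sqrt(4**2 + 2**2)) + 4)*(-6))*67 = ((4/(2 + sqrt(16 + 4)) + 4)*(-6))*67 = ((4/(2 + sqrt(20)) + 4)*(-6))*67 = ((4/(2 + 2*sqrt(5)) + 4)*(-6))*67 = ((4 + 4/(2 + 2*sqrt(5)))*(-6))*67 = (-24 - 24/(2 + 2*sqrt(5)))*67 = -1608 - 1608/(2 + 2*sqrt(5))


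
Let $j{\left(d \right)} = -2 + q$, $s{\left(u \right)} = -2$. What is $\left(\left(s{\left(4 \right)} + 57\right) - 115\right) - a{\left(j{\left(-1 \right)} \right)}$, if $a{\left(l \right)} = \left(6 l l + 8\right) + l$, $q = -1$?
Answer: $-119$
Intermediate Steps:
$j{\left(d \right)} = -3$ ($j{\left(d \right)} = -2 - 1 = -3$)
$a{\left(l \right)} = 8 + l + 6 l^{2}$ ($a{\left(l \right)} = \left(6 l^{2} + 8\right) + l = \left(8 + 6 l^{2}\right) + l = 8 + l + 6 l^{2}$)
$\left(\left(s{\left(4 \right)} + 57\right) - 115\right) - a{\left(j{\left(-1 \right)} \right)} = \left(\left(-2 + 57\right) - 115\right) - \left(8 - 3 + 6 \left(-3\right)^{2}\right) = \left(55 - 115\right) - \left(8 - 3 + 6 \cdot 9\right) = -60 - \left(8 - 3 + 54\right) = -60 - 59 = -119$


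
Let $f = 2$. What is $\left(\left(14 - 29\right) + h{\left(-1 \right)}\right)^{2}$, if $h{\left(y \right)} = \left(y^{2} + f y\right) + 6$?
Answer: $100$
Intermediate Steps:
$h{\left(y \right)} = 6 + y^{2} + 2 y$ ($h{\left(y \right)} = \left(y^{2} + 2 y\right) + 6 = 6 + y^{2} + 2 y$)
$\left(\left(14 - 29\right) + h{\left(-1 \right)}\right)^{2} = \left(\left(14 - 29\right) + \left(6 + \left(-1\right)^{2} + 2 \left(-1\right)\right)\right)^{2} = \left(-15 + \left(6 + 1 - 2\right)\right)^{2} = \left(-15 + 5\right)^{2} = \left(-10\right)^{2} = 100$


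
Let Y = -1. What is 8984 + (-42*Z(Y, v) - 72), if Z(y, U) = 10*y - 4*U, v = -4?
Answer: 8660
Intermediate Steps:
Z(y, U) = -4*U + 10*y
8984 + (-42*Z(Y, v) - 72) = 8984 + (-42*(-4*(-4) + 10*(-1)) - 72) = 8984 + (-42*(16 - 10) - 72) = 8984 + (-42*6 - 72) = 8984 + (-252 - 72) = 8984 - 324 = 8660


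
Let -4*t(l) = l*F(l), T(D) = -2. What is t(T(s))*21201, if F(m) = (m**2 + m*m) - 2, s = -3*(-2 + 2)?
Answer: 63603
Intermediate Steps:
s = 0 (s = -3*0 = 0)
F(m) = -2 + 2*m**2 (F(m) = (m**2 + m**2) - 2 = 2*m**2 - 2 = -2 + 2*m**2)
t(l) = -l*(-2 + 2*l**2)/4
t(T(s))*21201 = ((1/2)*(-2)*(1 - 1*(-2)**2))*21201 = ((1/2)*(-2)*(1 - 1*4))*21201 = ((1/2)*(-2)*(1 - 4))*21201 = ((1/2)*(-2)*(-3))*21201 = 3*21201 = 63603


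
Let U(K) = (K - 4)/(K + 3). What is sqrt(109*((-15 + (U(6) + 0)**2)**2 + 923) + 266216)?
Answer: 2*sqrt(641644123)/81 ≈ 625.45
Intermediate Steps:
U(K) = (-4 + K)/(3 + K)
sqrt(109*((-15 + (U(6) + 0)**2)**2 + 923) + 266216) = sqrt(109*((-15 + ((-4 + 6)/(3 + 6) + 0)**2)**2 + 923) + 266216) = sqrt(109*((-15 + (2/9 + 0)**2)**2 + 923) + 266216) = sqrt(109*((-15 + (2/9)**2)**2 + 923) + 266216) = sqrt(109*((-15 + 4/81)**2 + 923) + 266216) = sqrt(109*((-1211/81)**2 + 923) + 266216) = sqrt(109*(1466521/6561 + 923) + 266216) = sqrt(109*(7522324/6561) + 266216) = sqrt(819933316/6561 + 266216) = sqrt(2566576492/6561) = 2*sqrt(641644123)/81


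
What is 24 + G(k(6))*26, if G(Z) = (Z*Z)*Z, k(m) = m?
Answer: 5640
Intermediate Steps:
G(Z) = Z**3 (G(Z) = Z**2*Z = Z**3)
24 + G(k(6))*26 = 24 + 6**3*26 = 24 + 216*26 = 24 + 5616 = 5640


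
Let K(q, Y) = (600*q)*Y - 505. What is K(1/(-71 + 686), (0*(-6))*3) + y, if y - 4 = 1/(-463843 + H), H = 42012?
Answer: -211337332/421831 ≈ -501.00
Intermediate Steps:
y = 1687323/421831 (y = 4 + 1/(-463843 + 42012) = 4 + 1/(-421831) = 4 - 1/421831 = 1687323/421831 ≈ 4.0000)
K(q, Y) = -505 + 600*Y*q (K(q, Y) = 600*Y*q - 505 = -505 + 600*Y*q)
K(1/(-71 + 686), (0*(-6))*3) + y = (-505 + 600*((0*(-6))*3)/(-71 + 686)) + 1687323/421831 = (-505 + 600*(0*3)/615) + 1687323/421831 = (-505 + 600*0*(1/615)) + 1687323/421831 = (-505 + 0) + 1687323/421831 = -505 + 1687323/421831 = -211337332/421831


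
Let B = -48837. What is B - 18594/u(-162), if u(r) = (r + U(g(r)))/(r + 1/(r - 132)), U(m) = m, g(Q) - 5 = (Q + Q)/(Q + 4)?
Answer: -40953451542/599809 ≈ -68278.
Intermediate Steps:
g(Q) = 5 + 2*Q/(4 + Q) (g(Q) = 5 + (Q + Q)/(Q + 4) = 5 + (2*Q)/(4 + Q) = 5 + 2*Q/(4 + Q))
u(r) = (r + (20 + 7*r)/(4 + r))/(r + 1/(-132 + r)) (u(r) = (r + (20 + 7*r)/(4 + r))/(r + 1/(r - 132)) = (r + (20 + 7*r)/(4 + r))/(r + 1/(-132 + r)))
B - 18594/u(-162) = -48837 - 18594*(4 + (-162)³ - 527*(-162) - 128*(-162)²)/(-2640 + (-162)³ - 1432*(-162) - 121*(-162)²) = -48837 - 18594*(4 - 4251528 + 85374 - 128*26244)/(-2640 - 4251528 + 231984 - 121*26244) = -48837 - 18594*(4 - 4251528 + 85374 - 3359232)/(-2640 - 4251528 + 231984 - 3175524) = -48837 - 18594/(-7197708/(-7525382)) = -48837 - 18594/((-1/7525382*(-7197708))) = -48837 - 18594/3598854/3762691 = -48837 - 18594*3762691/3598854 = -48837 - 11660579409/599809 = -40953451542/599809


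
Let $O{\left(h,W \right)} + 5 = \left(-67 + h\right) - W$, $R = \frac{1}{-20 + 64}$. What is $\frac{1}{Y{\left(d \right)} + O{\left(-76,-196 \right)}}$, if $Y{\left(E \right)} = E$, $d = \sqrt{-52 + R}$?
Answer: $\frac{2112}{103663} - \frac{2 i \sqrt{25157}}{103663} \approx 0.020374 - 0.0030601 i$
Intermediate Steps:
$R = \frac{1}{44} \approx 0.022727$
$O{\left(h,W \right)} = -72 + h - W$ ($O{\left(h,W \right)} = -5 - \left(67 + W - h\right) = -72 + h - W$)
$d = \frac{i \sqrt{25157}}{22}$ ($d = \sqrt{-52 + \frac{1}{44}} = \sqrt{- \frac{2287}{44}} = \frac{i \sqrt{25157}}{22} \approx 7.2095 i$)
$\frac{1}{Y{\left(d \right)} + O{\left(-76,-196 \right)}} = \frac{1}{\frac{i \sqrt{25157}}{22} - -48} = \frac{1}{\frac{i \sqrt{25157}}{22} + 48} = \frac{1}{48 + \frac{i \sqrt{25157}}{22}}$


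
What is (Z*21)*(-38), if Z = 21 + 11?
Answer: -25536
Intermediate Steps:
Z = 32
(Z*21)*(-38) = (32*21)*(-38) = 672*(-38) = -25536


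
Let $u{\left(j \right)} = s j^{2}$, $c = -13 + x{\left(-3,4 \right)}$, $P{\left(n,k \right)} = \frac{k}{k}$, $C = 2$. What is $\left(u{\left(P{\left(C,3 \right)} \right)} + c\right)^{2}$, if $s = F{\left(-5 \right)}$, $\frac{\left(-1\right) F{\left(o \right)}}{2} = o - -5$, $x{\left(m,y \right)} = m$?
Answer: $256$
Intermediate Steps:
$F{\left(o \right)} = -10 - 2 o$ ($F{\left(o \right)} = - 2 \left(o - -5\right) = - 2 \left(o + 5\right) = - 2 \left(5 + o\right) = -10 - 2 o$)
$P{\left(n,k \right)} = 1$
$s = 0$ ($s = -10 - -10 = -10 + 10 = 0$)
$c = -16$ ($c = -13 - 3 = -16$)
$u{\left(j \right)} = 0$ ($u{\left(j \right)} = 0 j^{2} = 0$)
$\left(u{\left(P{\left(C,3 \right)} \right)} + c\right)^{2} = \left(0 - 16\right)^{2} = \left(-16\right)^{2} = 256$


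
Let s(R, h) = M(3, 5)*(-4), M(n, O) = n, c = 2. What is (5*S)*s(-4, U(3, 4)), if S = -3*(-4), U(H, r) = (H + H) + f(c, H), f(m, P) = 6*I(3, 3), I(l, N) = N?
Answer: -720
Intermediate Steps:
f(m, P) = 18 (f(m, P) = 6*3 = 18)
U(H, r) = 18 + 2*H (U(H, r) = (H + H) + 18 = 2*H + 18 = 18 + 2*H)
s(R, h) = -12 (s(R, h) = 3*(-4) = -12)
S = 12
(5*S)*s(-4, U(3, 4)) = (5*12)*(-12) = 60*(-12) = -720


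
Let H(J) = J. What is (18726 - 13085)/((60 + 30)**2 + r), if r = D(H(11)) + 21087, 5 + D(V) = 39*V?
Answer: 5641/29611 ≈ 0.19050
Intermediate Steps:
D(V) = -5 + 39*V
r = 21511 (r = (-5 + 39*11) + 21087 = (-5 + 429) + 21087 = 424 + 21087 = 21511)
(18726 - 13085)/((60 + 30)**2 + r) = (18726 - 13085)/((60 + 30)**2 + 21511) = 5641/(90**2 + 21511) = 5641/(8100 + 21511) = 5641/29611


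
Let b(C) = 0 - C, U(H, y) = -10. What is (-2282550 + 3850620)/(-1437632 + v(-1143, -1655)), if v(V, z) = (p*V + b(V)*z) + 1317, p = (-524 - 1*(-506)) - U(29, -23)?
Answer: -784035/1659418 ≈ -0.47248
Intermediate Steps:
p = -8 (p = (-524 - 1*(-506)) - 1*(-10) = (-524 + 506) + 10 = -18 + 10 = -8)
b(C) = -C
v(V, z) = 1317 - 8*V - V*z (v(V, z) = (-8*V + (-V)*z) + 1317 = (-8*V - V*z) + 1317 = 1317 - 8*V - V*z)
(-2282550 + 3850620)/(-1437632 + v(-1143, -1655)) = (-2282550 + 3850620)/(-1437632 + (1317 - 8*(-1143) - 1*(-1143)*(-1655))) = 1568070/(-1437632 + (1317 + 9144 - 1891665)) = 1568070/(-1437632 - 1881204) = 1568070/(-3318836) = 1568070*(-1/3318836) = -784035/1659418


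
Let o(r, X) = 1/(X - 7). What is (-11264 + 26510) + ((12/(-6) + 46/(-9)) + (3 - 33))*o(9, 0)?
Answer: 960832/63 ≈ 15251.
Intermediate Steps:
o(r, X) = 1/(-7 + X)
(-11264 + 26510) + ((12/(-6) + 46/(-9)) + (3 - 33))*o(9, 0) = (-11264 + 26510) + ((12/(-6) + 46/(-9)) + (3 - 33))/(-7 + 0) = 15246 + ((12*(-⅙) + 46*(-⅑)) - 30)/(-7) = 15246 + ((-2 - 46/9) - 30)*(-⅐) = 15246 + (-64/9 - 30)*(-⅐) = 15246 - 334/9*(-⅐) = 15246 + 334/63 = 960832/63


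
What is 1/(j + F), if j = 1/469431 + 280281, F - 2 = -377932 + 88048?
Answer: -469431/4507007030 ≈ -0.00010416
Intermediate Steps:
F = -289882 (F = 2 + (-377932 + 88048) = 2 - 289884 = -289882)
j = 131572590112/469431 (j = 1/469431 + 280281 = 131572590112/469431 ≈ 2.8028e+5)
1/(j + F) = 1/(131572590112/469431 - 289882) = 1/(-4507007030/469431) = -469431/4507007030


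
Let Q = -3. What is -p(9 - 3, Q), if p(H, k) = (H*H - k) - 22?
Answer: -17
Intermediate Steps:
p(H, k) = -22 + H**2 - k (p(H, k) = (H**2 - k) - 22 = -22 + H**2 - k)
-p(9 - 3, Q) = -(-22 + (9 - 3)**2 - 1*(-3)) = -(-22 + 6**2 + 3) = -(-22 + 36 + 3) = -1*17 = -17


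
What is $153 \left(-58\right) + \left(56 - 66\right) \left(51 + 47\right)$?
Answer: $-9854$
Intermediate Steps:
$153 \left(-58\right) + \left(56 - 66\right) \left(51 + 47\right) = -8874 - 980 = -9854$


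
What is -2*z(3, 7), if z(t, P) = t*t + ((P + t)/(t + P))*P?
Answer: -32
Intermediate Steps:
z(t, P) = P + t**2 (z(t, P) = t**2 + ((P + t)/(P + t))*P = t**2 + 1*P = t**2 + P = P + t**2)
-2*z(3, 7) = -2*(7 + 3**2) = -2*(7 + 9) = -2*16 = -32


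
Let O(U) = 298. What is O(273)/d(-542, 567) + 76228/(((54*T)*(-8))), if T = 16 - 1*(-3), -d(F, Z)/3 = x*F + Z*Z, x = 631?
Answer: -20563811/2215404 ≈ -9.2822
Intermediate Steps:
d(F, Z) = -1893*F - 3*Z**2 (d(F, Z) = -3*(631*F + Z*Z) = -3*(631*F + Z**2) = -3*(Z**2 + 631*F) = -1893*F - 3*Z**2)
T = 19 (T = 16 + 3 = 19)
O(273)/d(-542, 567) + 76228/(((54*T)*(-8))) = 298/(-1893*(-542) - 3*567**2) + 76228/(((54*19)*(-8))) = 298/(1026006 - 3*321489) + 76228/((1026*(-8))) = 298/(1026006 - 964467) + 76228/(-8208) = 298/61539 + 76228*(-1/8208) = 298*(1/61539) - 1003/108 = 298/61539 - 1003/108 = -20563811/2215404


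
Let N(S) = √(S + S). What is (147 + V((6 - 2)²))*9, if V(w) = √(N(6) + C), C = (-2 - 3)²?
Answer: 1323 + 9*√(25 + 2*√3) ≈ 1371.0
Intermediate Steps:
N(S) = √2*√S (N(S) = √(2*S) = √2*√S)
C = 25 (C = (-5)² = 25)
V(w) = √(25 + 2*√3) (V(w) = √(√2*√6 + 25) = √(2*√3 + 25) = √(25 + 2*√3))
(147 + V((6 - 2)²))*9 = (147 + √(25 + 2*√3))*9 = 1323 + 9*√(25 + 2*√3)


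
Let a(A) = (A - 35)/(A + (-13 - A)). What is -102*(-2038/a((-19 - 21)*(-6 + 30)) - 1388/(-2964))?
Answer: 655750826/245765 ≈ 2668.2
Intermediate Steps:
a(A) = 35/13 - A/13 (a(A) = (-35 + A)/(-13) = (-35 + A)*(-1/13) = 35/13 - A/13)
-102*(-2038/a((-19 - 21)*(-6 + 30)) - 1388/(-2964)) = -102*(-2038/(35/13 - (-19 - 21)*(-6 + 30)/13) - 1388/(-2964)) = -102*(-2038/(35/13 - (-40)*24/13) - 1388*(-1/2964)) = -102*(-2038/(35/13 - 1/13*(-960)) + 347/741) = -102*(-2038/(35/13 + 960/13) + 347/741) = -102*(-2038/995/13 + 347/741) = -102*(-2038*13/995 + 347/741) = -102*(-26494/995 + 347/741) = -102*(-19286789/737295) = 655750826/245765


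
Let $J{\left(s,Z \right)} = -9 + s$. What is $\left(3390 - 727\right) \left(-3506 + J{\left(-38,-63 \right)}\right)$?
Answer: $-9461639$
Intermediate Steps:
$\left(3390 - 727\right) \left(-3506 + J{\left(-38,-63 \right)}\right) = \left(3390 - 727\right) \left(-3506 - 47\right) = 2663 \left(-3506 - 47\right) = 2663 \left(-3553\right) = -9461639$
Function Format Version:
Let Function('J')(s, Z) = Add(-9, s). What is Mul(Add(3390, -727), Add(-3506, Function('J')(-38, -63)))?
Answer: -9461639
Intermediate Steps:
Mul(Add(3390, -727), Add(-3506, Function('J')(-38, -63))) = Mul(Add(3390, -727), Add(-3506, Add(-9, -38))) = Mul(2663, Add(-3506, -47)) = Mul(2663, -3553) = -9461639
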